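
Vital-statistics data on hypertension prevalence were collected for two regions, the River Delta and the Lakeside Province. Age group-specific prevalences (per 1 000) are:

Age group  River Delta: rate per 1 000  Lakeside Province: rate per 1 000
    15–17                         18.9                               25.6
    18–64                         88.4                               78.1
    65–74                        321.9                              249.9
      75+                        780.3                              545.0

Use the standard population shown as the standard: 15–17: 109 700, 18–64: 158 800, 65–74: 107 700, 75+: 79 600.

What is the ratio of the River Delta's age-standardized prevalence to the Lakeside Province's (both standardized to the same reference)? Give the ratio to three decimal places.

1.320

Standard total = 455 800; weights = 0.2407, 0.3484, 0.2363, 0.1746.
The River Delta: 0.2407×18.9 + 0.3484×88.4 + 0.2363×321.9 + 0.1746×780.3 = 247.6783 per 1 000.
The Lakeside Province: 0.2407×25.6 + 0.3484×78.1 + 0.2363×249.9 + 0.1746×545.0 = 187.5973 per 1 000.
Ratio = 247.6783 ÷ 187.5973 = 1.32027.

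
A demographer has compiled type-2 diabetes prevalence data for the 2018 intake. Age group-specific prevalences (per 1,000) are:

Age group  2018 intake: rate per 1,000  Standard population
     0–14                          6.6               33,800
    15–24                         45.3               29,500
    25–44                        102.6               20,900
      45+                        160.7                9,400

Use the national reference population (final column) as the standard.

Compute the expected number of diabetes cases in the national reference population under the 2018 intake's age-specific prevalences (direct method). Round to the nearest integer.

Expected diabetes cases = Σ (standard pop × age-specific rate ÷ 1,000)
= 33,800×6.6/1,000 + 29,500×45.3/1,000 + 20,900×102.6/1,000 + 9,400×160.7/1,000
= 223.08 + 1336.35 + 2144.34 + 1510.58 = 5214.35.

5214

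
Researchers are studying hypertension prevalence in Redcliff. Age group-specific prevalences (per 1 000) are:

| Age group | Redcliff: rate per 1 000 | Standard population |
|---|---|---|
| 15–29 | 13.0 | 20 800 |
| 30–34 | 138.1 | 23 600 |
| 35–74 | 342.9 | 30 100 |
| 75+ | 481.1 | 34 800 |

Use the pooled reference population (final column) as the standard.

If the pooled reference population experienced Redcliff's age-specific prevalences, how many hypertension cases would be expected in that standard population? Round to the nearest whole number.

Expected hypertension cases = Σ (standard pop × age-specific rate ÷ 1 000)
= 20 800×13.0/1 000 + 23 600×138.1/1 000 + 30 100×342.9/1 000 + 34 800×481.1/1 000
= 270.40 + 3259.16 + 10321.29 + 16742.28 = 30593.13.

30593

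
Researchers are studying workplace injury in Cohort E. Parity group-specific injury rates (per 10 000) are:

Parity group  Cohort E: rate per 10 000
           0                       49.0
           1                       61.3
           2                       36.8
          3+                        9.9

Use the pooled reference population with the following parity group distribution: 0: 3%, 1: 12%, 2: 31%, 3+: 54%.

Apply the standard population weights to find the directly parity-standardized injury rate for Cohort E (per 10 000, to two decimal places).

25.58

Standard weights: 0.03, 0.12, 0.31, 0.54.
Standardized rate: 0.0300×49.0 + 0.1200×61.3 + 0.3100×36.8 + 0.5400×9.9 = 25.5800 per 10 000.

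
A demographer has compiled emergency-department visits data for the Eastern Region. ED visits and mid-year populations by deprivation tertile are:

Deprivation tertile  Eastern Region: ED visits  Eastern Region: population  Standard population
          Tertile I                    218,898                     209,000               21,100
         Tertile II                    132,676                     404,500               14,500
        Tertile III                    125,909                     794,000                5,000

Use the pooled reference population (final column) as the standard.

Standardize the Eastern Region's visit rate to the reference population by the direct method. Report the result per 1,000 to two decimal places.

Deprivation-specific rates per 1,000 for the Eastern Region: 1047.359, 328.000, 158.576.
Standard total = 40,600; weights = 0.5197, 0.3571, 0.1232.
Standardized rate: 0.5197×1047.359 + 0.3571×328.000 + 0.1232×158.576 = 680.9889 per 1,000.

680.99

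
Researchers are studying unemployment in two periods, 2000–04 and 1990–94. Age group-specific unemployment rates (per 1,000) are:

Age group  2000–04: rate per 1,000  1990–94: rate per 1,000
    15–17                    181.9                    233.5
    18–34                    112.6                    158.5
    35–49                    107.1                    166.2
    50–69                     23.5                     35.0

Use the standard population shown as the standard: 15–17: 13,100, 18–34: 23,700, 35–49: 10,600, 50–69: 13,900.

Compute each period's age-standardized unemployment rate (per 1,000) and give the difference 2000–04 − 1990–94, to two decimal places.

Standard total = 61,300; weights = 0.2137, 0.3866, 0.1729, 0.2268.
2000–04: 0.2137×181.9 + 0.3866×112.6 + 0.1729×107.1 + 0.2268×23.5 = 106.2548 per 1,000.
1990–94: 0.2137×233.5 + 0.3866×158.5 + 0.1729×166.2 + 0.2268×35.0 = 147.8551 per 1,000.
Difference = 106.2548 − 147.8551 = -41.6003.

-41.60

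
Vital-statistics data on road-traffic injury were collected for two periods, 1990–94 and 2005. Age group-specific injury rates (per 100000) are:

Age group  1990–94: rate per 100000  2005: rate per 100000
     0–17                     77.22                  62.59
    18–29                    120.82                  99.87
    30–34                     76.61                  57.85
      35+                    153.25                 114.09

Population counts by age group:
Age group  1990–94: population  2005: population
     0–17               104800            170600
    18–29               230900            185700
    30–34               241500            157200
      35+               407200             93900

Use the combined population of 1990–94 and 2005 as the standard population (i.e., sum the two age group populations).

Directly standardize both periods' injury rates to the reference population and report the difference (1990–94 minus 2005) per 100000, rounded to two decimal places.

Combined standard total = 1591800; weights = 0.1730, 0.2617, 0.2505, 0.3148.
1990–94: 0.1730×77.22 + 0.2617×120.82 + 0.2505×76.61 + 0.3148×153.25 = 112.4124 per 100000.
2005: 0.1730×62.59 + 0.2617×99.87 + 0.2505×57.85 + 0.3148×114.09 = 87.3718 per 100000.
Difference = 112.4124 − 87.3718 = 25.0406.

25.04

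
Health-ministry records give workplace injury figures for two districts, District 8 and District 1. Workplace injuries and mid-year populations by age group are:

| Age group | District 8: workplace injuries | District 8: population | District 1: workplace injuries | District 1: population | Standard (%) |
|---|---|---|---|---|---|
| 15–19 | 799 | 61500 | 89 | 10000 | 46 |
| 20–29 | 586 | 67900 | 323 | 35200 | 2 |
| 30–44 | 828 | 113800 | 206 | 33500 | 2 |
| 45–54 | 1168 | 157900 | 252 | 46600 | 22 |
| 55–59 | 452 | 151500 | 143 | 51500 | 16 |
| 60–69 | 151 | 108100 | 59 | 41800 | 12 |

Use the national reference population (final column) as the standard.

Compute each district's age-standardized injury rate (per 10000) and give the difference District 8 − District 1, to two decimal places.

Age-specific rates per 10000 for District 8: 129.92, 86.30, 72.76, 73.97, 29.83, 13.97.
For District 1: 89.00, 91.76, 61.49, 54.08, 27.77, 14.11.
Standard weights: 0.46, 0.02, 0.02, 0.22, 0.16, 0.12.
District 8: 0.4600×129.92 + 0.0200×86.30 + 0.0200×72.76 + 0.2200×73.97 + 0.1600×29.83 + 0.1200×13.97 = 85.6673 per 10000.
District 1: 0.4600×89.00 + 0.0200×91.76 + 0.0200×61.49 + 0.2200×54.08 + 0.1600×27.77 + 0.1200×14.11 = 62.0386 per 10000.
Difference = 85.6673 − 62.0386 = 23.6287.

23.63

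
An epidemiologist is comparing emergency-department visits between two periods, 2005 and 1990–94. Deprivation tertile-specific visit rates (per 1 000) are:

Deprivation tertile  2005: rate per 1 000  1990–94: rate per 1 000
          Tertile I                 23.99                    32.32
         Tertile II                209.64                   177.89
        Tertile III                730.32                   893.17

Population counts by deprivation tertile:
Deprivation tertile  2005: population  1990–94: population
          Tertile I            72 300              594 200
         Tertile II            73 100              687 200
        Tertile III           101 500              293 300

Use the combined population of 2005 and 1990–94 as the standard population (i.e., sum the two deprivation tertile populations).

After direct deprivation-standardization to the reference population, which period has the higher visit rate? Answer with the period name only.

Combined standard total = 1 821 600; weights = 0.3659, 0.4174, 0.2167.
2005: 0.3659×23.99 + 0.4174×209.64 + 0.2167×730.32 = 254.5614 per 1 000.
1990–94: 0.3659×32.32 + 0.4174×177.89 + 0.2167×893.17 = 279.6523 per 1 000.
The crude rates (369.33 vs 256.19) would put 2005 higher, but that reflects its deprivation composition; once standardized to a common deprivation structure, 1990–94 has the higher underlying rate.

1990–94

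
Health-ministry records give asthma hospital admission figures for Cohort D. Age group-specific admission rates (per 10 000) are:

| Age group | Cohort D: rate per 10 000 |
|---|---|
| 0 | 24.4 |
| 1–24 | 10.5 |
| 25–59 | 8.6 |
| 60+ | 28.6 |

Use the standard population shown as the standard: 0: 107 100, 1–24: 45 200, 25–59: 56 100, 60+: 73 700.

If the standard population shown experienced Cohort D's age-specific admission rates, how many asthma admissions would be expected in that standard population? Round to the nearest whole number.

Expected asthma admissions = Σ (standard pop × age-specific rate ÷ 10 000)
= 107 100×24.4/10 000 + 45 200×10.5/10 000 + 56 100×8.6/10 000 + 73 700×28.6/10 000
= 261.32 + 47.46 + 48.25 + 210.78 = 567.81.

568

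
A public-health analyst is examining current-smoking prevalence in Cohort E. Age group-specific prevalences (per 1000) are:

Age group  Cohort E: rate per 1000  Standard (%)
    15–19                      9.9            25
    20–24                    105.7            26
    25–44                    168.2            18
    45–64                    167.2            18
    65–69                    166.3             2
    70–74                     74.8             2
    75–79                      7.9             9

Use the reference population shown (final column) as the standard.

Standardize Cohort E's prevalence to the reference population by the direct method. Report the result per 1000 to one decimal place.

Standard weights: 0.25, 0.26, 0.18, 0.18, 0.02, 0.02, 0.09.
Standardized rate: 0.2500×9.9 + 0.2600×105.7 + 0.1800×168.2 + 0.1800×167.2 + 0.0200×166.3 + 0.0200×74.8 + 0.0900×7.9 = 95.8620 per 1000.

95.9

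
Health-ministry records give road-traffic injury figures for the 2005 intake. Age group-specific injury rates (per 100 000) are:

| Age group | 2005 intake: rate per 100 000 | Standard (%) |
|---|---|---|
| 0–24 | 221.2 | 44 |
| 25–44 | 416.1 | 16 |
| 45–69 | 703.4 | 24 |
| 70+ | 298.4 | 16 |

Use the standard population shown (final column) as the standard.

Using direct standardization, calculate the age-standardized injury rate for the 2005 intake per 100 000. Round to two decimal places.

380.46

Standard weights: 0.44, 0.16, 0.24, 0.16.
Standardized rate: 0.4400×221.2 + 0.1600×416.1 + 0.2400×703.4 + 0.1600×298.4 = 380.4640 per 100 000.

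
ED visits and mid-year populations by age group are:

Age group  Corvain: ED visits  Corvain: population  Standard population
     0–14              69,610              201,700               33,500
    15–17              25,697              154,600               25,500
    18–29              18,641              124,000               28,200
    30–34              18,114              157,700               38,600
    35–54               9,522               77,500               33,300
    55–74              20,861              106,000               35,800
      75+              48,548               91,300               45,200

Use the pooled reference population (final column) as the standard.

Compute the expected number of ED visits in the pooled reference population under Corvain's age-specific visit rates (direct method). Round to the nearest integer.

59645

Age-specific rates per 1,000 for Corvain: 345.117, 166.216, 150.331, 114.864, 122.865, 196.802, 531.742.
Expected ED visits = Σ (standard pop × age-specific rate ÷ 1,000)
= 33,500×345.117/1,000 + 25,500×166.216/1,000 + 28,200×150.331/1,000 + 38,600×114.864/1,000 + 33,300×122.865/1,000 + 35,800×196.802/1,000 + 45,200×531.742/1,000
= 11561.40 + 4238.51 + 4239.32 + 4433.74 + 4091.39 + 7045.51 + 24034.72 = 59644.59.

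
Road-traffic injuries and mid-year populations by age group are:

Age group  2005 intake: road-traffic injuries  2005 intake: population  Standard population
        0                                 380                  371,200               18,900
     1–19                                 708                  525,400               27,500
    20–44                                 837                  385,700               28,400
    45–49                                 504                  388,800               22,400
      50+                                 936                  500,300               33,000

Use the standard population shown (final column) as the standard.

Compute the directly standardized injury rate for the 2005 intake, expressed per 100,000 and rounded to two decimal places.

Age-specific rates per 100,000 for the 2005 intake: 102.37, 134.75, 217.01, 129.63, 187.09.
Standard total = 130,200; weights = 0.1452, 0.2112, 0.2181, 0.1720, 0.2535.
Standardized rate: 0.1452×102.37 + 0.2112×134.75 + 0.2181×217.01 + 0.1720×129.63 + 0.2535×187.09 = 160.3777 per 100,000.

160.38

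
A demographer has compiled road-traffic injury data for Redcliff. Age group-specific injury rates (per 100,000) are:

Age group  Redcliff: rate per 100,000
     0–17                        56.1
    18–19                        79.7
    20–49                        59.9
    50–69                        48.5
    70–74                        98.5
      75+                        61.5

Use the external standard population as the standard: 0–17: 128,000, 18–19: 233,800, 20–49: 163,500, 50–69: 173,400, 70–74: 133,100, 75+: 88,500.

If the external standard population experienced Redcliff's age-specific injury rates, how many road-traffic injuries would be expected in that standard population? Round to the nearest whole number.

Expected road-traffic injuries = Σ (standard pop × age-specific rate ÷ 100,000)
= 128,000×56.1/100,000 + 233,800×79.7/100,000 + 163,500×59.9/100,000 + 173,400×48.5/100,000 + 133,100×98.5/100,000 + 88,500×61.5/100,000
= 71.81 + 186.34 + 97.94 + 84.10 + 131.10 + 54.43 = 625.71.

626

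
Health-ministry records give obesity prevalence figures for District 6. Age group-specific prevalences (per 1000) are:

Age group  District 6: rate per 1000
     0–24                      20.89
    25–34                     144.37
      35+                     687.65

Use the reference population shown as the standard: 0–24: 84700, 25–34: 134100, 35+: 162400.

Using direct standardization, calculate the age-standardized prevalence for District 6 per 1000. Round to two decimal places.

Standard total = 381200; weights = 0.2222, 0.3518, 0.4260.
Standardized rate: 0.2222×20.89 + 0.3518×144.37 + 0.4260×687.65 = 348.3834 per 1000.

348.38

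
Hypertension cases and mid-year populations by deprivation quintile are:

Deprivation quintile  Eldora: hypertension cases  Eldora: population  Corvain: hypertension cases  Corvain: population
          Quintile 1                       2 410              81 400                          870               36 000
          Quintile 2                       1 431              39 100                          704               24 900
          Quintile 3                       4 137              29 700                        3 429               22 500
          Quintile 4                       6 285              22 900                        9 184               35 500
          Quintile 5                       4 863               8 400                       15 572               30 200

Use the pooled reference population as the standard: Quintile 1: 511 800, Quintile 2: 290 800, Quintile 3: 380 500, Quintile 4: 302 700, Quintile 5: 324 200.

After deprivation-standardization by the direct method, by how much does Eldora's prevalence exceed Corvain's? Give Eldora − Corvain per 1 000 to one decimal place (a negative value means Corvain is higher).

Deprivation-specific rates per 1 000 for Eldora: 29.607, 36.598, 139.293, 274.454, 578.929.
For Corvain: 24.167, 28.273, 152.400, 258.704, 515.629.
Standard total = 1 810 000; weights = 0.2828, 0.1607, 0.2102, 0.1672, 0.1791.
Eldora: 0.2828×29.607 + 0.1607×36.598 + 0.2102×139.293 + 0.1672×274.454 + 0.1791×578.929 = 193.1285 per 1 000.
Corvain: 0.2828×24.167 + 0.1607×28.273 + 0.2102×152.400 + 0.1672×258.704 + 0.1791×515.629 = 179.0361 per 1 000.
Difference = 193.1285 − 179.0361 = 14.0924.

14.1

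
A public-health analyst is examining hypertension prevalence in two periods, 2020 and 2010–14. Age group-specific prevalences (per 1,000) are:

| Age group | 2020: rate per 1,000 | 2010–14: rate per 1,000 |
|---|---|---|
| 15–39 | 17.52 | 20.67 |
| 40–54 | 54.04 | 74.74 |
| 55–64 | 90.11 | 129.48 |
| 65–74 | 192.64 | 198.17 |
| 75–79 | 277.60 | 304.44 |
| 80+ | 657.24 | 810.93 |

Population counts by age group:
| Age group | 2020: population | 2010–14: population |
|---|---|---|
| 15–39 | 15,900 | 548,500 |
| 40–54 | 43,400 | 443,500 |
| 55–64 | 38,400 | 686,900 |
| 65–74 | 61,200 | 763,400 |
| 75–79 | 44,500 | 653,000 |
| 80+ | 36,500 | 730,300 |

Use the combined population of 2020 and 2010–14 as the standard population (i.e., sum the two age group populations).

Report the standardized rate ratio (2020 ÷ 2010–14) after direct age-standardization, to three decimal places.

0.841

Combined standard total = 4,065,500; weights = 0.1388, 0.1198, 0.1784, 0.2028, 0.1716, 0.1886.
2020: 0.1388×17.52 + 0.1198×54.04 + 0.1784×90.11 + 0.2028×192.64 + 0.1716×277.60 + 0.1886×657.24 = 235.6428 per 1,000.
2010–14: 0.1388×20.67 + 0.1198×74.74 + 0.1784×129.48 + 0.2028×198.17 + 0.1716×304.44 + 0.1886×810.93 = 280.2971 per 1,000.
Ratio = 235.6428 ÷ 280.2971 = 0.84069.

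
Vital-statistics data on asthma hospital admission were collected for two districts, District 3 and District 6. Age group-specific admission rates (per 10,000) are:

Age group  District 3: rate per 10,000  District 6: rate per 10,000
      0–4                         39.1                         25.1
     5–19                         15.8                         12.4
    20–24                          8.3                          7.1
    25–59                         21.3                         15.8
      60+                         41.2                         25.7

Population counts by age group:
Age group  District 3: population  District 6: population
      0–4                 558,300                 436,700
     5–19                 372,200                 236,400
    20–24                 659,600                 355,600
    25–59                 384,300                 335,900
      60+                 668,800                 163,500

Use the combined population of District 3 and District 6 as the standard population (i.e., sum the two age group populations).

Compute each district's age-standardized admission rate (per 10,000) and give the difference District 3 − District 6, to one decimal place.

Combined standard total = 4,171,300; weights = 0.2385, 0.1459, 0.2434, 0.1727, 0.1995.
District 3: 0.2385×39.1 + 0.1459×15.8 + 0.2434×8.3 + 0.1727×21.3 + 0.1995×41.2 = 25.5502 per 10,000.
District 6: 0.2385×25.1 + 0.1459×12.4 + 0.2434×7.1 + 0.1727×15.8 + 0.1995×25.7 = 17.3803 per 10,000.
Difference = 25.5502 − 17.3803 = 8.1699.

8.2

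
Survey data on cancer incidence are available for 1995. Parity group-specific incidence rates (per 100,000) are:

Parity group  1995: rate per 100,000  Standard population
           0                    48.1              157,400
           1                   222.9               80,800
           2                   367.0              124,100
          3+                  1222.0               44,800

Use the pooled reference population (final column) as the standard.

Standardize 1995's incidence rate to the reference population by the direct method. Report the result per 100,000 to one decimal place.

Standard total = 407,100; weights = 0.3866, 0.1985, 0.3048, 0.1100.
Standardized rate: 0.3866×48.1 + 0.1985×222.9 + 0.3048×367.0 + 0.1100×1222.0 = 309.1908 per 100,000.

309.2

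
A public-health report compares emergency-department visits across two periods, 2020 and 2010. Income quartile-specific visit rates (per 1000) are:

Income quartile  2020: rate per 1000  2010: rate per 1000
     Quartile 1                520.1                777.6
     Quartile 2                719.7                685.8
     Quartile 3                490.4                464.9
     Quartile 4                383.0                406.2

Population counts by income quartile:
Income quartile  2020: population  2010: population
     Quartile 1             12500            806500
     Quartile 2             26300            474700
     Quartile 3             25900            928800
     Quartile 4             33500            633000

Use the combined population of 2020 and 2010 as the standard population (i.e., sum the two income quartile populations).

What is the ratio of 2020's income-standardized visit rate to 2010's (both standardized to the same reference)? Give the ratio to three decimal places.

Combined standard total = 2941200; weights = 0.2785, 0.1703, 0.3246, 0.2266.
2020: 0.2785×520.1 + 0.1703×719.7 + 0.3246×490.4 + 0.2266×383.0 = 513.3911 per 1000.
2010: 0.2785×777.6 + 0.1703×685.8 + 0.3246×464.9 + 0.2266×406.2 = 576.2996 per 1000.
Ratio = 513.3911 ÷ 576.2996 = 0.89084.

0.891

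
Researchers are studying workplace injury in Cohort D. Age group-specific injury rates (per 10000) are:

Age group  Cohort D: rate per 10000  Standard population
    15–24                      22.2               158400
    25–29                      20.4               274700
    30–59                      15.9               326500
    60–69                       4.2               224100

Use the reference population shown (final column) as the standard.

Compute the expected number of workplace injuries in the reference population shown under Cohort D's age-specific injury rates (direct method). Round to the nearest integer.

Expected workplace injuries = Σ (standard pop × age-specific rate ÷ 10000)
= 158400×22.2/10000 + 274700×20.4/10000 + 326500×15.9/10000 + 224100×4.2/10000
= 351.65 + 560.39 + 519.13 + 94.12 = 1525.29.

1525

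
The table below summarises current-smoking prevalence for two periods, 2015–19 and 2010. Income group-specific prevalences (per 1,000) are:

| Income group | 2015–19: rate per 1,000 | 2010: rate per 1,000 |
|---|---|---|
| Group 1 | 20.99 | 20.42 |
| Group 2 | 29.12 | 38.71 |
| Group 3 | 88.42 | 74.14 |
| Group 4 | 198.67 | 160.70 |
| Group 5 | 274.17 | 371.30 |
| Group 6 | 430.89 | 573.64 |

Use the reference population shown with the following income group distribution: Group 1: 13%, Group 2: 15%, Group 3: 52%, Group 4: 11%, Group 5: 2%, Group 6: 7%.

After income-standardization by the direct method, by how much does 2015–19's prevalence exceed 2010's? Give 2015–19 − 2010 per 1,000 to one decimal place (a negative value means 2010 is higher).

-1.7

Standard weights: 0.13, 0.15, 0.52, 0.11, 0.02, 0.07.
2015–19: 0.1300×20.99 + 0.1500×29.12 + 0.5200×88.42 + 0.1100×198.67 + 0.0200×274.17 + 0.0700×430.89 = 110.5745 per 1,000.
2010: 0.1300×20.42 + 0.1500×38.71 + 0.5200×74.14 + 0.1100×160.70 + 0.0200×371.30 + 0.0700×573.64 = 112.2717 per 1,000.
Difference = 110.5745 − 112.2717 = -1.6972.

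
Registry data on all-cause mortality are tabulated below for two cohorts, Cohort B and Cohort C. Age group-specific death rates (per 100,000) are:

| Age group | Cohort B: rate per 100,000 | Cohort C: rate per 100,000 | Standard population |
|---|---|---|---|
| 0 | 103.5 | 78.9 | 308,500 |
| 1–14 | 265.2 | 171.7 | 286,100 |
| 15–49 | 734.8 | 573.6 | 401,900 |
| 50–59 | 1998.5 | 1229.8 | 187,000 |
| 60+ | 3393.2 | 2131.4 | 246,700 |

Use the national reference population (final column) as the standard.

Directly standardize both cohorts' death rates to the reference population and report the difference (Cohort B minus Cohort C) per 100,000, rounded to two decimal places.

Standard total = 1,430,200; weights = 0.2157, 0.2000, 0.2810, 0.1308, 0.1725.
Cohort B: 0.2157×103.5 + 0.2000×265.2 + 0.2810×734.8 + 0.1308×1998.5 + 0.1725×3393.2 = 1128.4726 per 100,000.
Cohort C: 0.2157×78.9 + 0.2000×171.7 + 0.2810×573.6 + 0.1308×1229.8 + 0.1725×2131.4 = 741.0032 per 100,000.
Difference = 1128.4726 − 741.0032 = 387.4694.

387.47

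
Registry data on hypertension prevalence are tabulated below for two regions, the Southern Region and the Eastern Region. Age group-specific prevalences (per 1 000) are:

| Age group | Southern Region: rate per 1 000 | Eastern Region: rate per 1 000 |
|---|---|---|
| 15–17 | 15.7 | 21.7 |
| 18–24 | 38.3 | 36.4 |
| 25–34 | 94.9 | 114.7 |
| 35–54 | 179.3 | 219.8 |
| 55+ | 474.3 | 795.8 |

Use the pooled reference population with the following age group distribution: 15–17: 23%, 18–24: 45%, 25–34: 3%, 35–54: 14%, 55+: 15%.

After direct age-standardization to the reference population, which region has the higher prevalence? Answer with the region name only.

Standard weights: 0.23, 0.45, 0.03, 0.14, 0.15.
The Southern Region: 0.2300×15.7 + 0.4500×38.3 + 0.0300×94.9 + 0.1400×179.3 + 0.1500×474.3 = 119.9400 per 1 000.
The Eastern Region: 0.2300×21.7 + 0.4500×36.4 + 0.0300×114.7 + 0.1400×219.8 + 0.1500×795.8 = 174.9540 per 1 000.

Eastern Region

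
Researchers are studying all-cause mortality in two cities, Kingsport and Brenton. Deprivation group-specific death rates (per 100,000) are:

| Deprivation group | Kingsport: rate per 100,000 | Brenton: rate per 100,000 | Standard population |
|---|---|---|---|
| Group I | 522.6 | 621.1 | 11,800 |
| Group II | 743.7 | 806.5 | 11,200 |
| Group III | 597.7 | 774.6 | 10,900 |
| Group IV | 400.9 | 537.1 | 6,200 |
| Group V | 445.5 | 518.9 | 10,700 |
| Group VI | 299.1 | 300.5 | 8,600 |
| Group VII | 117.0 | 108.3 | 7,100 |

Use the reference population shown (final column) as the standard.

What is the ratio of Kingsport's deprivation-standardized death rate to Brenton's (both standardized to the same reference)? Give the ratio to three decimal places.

0.855

Standard total = 66,500; weights = 0.1774, 0.1684, 0.1639, 0.0932, 0.1609, 0.1293, 0.1068.
Kingsport: 0.1774×522.6 + 0.1684×743.7 + 0.1639×597.7 + 0.0932×400.9 + 0.1609×445.5 + 0.1293×299.1 + 0.1068×117.0 = 476.1871 per 100,000.
Brenton: 0.1774×621.1 + 0.1684×806.5 + 0.1639×774.6 + 0.0932×537.1 + 0.1609×518.9 + 0.1293×300.5 + 0.1068×108.3 = 556.9985 per 100,000.
Ratio = 476.1871 ÷ 556.9985 = 0.85492.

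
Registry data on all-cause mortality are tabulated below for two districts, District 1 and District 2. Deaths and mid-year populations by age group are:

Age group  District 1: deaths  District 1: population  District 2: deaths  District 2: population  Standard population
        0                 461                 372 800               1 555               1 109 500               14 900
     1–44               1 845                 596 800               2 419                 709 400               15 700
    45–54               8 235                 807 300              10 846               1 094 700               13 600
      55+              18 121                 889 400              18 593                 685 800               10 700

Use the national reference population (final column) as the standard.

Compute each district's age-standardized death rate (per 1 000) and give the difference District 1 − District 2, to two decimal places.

Age-specific rates per 1 000 for District 1: 1.237, 3.091, 10.201, 20.374.
For District 2: 1.402, 3.410, 9.908, 27.111.
Standard total = 54 900; weights = 0.2714, 0.2860, 0.2477, 0.1949.
District 1: 0.2714×1.237 + 0.2860×3.091 + 0.2477×10.201 + 0.1949×20.374 = 7.7176 per 1 000.
District 2: 0.2714×1.402 + 0.2860×3.410 + 0.2477×9.908 + 0.1949×27.111 = 9.0939 per 1 000.
Difference = 7.7176 − 9.0939 = -1.3763.

-1.38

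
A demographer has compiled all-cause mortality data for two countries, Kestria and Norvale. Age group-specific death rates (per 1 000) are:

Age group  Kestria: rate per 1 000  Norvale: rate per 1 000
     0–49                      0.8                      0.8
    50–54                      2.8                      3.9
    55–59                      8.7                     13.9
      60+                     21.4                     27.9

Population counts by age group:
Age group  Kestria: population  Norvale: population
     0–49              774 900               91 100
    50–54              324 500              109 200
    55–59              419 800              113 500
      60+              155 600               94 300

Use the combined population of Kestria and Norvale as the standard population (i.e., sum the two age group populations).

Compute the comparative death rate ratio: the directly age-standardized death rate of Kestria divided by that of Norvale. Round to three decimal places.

Combined standard total = 2 082 900; weights = 0.4158, 0.2082, 0.2560, 0.1200.
Kestria: 0.4158×0.8 + 0.2082×2.8 + 0.2560×8.7 + 0.1200×21.4 = 5.7107 per 1 000.
Norvale: 0.4158×0.8 + 0.2082×3.9 + 0.2560×13.9 + 0.1200×27.9 = 8.0509 per 1 000.
Ratio = 5.7107 ÷ 8.0509 = 0.70932.

0.709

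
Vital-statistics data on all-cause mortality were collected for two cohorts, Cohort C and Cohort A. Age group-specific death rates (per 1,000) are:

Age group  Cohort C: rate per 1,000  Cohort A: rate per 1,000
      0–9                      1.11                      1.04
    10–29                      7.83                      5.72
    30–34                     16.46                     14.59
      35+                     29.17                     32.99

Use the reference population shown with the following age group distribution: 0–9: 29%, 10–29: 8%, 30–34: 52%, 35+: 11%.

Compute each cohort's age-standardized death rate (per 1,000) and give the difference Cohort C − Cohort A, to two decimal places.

Standard weights: 0.29, 0.08, 0.52, 0.11.
Cohort C: 0.2900×1.11 + 0.0800×7.83 + 0.5200×16.46 + 0.1100×29.17 = 12.7162 per 1,000.
Cohort A: 0.2900×1.04 + 0.0800×5.72 + 0.5200×14.59 + 0.1100×32.99 = 11.9749 per 1,000.
Difference = 12.7162 − 11.9749 = 0.7413.

0.74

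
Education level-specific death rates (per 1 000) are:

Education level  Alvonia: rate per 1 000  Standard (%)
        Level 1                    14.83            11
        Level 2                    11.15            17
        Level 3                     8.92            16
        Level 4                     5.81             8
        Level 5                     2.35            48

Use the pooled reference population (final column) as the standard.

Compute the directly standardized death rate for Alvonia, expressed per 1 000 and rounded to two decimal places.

Standard weights: 0.11, 0.17, 0.16, 0.08, 0.48.
Standardized rate: 0.1100×14.83 + 0.1700×11.15 + 0.1600×8.92 + 0.0800×5.81 + 0.4800×2.35 = 6.5468 per 1 000.

6.55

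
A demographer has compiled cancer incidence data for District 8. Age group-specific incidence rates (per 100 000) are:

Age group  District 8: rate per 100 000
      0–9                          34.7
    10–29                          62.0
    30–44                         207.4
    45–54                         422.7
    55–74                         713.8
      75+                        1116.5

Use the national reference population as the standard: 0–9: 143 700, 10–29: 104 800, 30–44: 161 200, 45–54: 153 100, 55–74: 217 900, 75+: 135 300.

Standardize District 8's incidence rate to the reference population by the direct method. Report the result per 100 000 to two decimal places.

Standard total = 916 000; weights = 0.1569, 0.1144, 0.1760, 0.1671, 0.2379, 0.1477.
Standardized rate: 0.1569×34.7 + 0.1144×62.0 + 0.1760×207.4 + 0.1671×422.7 + 0.2379×713.8 + 0.1477×1116.5 = 454.4014 per 100 000.

454.40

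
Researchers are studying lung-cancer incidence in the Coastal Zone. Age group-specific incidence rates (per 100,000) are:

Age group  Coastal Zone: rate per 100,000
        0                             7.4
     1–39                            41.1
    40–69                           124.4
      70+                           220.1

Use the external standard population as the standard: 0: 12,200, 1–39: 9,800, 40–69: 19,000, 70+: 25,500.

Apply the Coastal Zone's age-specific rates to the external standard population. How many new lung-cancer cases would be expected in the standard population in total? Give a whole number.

85

Expected new lung-cancer cases = Σ (standard pop × age-specific rate ÷ 100,000)
= 12,200×7.4/100,000 + 9,800×41.1/100,000 + 19,000×124.4/100,000 + 25,500×220.1/100,000
= 0.90 + 4.03 + 23.64 + 56.13 = 84.69.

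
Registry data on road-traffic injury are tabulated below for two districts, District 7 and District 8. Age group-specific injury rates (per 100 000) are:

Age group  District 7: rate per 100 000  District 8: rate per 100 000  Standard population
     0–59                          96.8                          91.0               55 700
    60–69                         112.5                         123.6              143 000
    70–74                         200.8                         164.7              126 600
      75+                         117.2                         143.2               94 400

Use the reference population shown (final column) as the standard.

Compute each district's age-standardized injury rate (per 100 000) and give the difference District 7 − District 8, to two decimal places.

2.03

Standard total = 419 700; weights = 0.1327, 0.3407, 0.3016, 0.2249.
District 7: 0.1327×96.8 + 0.3407×112.5 + 0.3016×200.8 + 0.2249×117.2 = 138.1087 per 100 000.
District 8: 0.1327×91.0 + 0.3407×123.6 + 0.3016×164.7 + 0.2249×143.2 = 136.0796 per 100 000.
Difference = 138.1087 − 136.0796 = 2.0291.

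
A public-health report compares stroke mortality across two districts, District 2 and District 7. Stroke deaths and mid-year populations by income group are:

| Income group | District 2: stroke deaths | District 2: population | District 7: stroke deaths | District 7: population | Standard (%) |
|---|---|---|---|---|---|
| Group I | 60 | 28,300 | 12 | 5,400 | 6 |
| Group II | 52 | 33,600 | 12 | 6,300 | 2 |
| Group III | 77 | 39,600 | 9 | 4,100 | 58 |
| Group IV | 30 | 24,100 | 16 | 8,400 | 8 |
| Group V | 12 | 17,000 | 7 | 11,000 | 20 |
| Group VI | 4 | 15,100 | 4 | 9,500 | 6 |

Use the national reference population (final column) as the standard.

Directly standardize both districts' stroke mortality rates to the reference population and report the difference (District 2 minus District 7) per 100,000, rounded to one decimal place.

-20.7

Income-specific rates per 100,000 for District 2: 212.01, 154.76, 194.44, 124.48, 70.59, 26.49.
For District 7: 222.22, 190.48, 219.51, 190.48, 63.64, 42.11.
Standard weights: 0.06, 0.02, 0.58, 0.08, 0.20, 0.06.
District 2: 0.0600×212.01 + 0.0200×154.76 + 0.5800×194.44 + 0.0800×124.48 + 0.2000×70.59 + 0.0600×26.49 = 154.2594 per 100,000.
District 7: 0.0600×222.22 + 0.0200×190.48 + 0.5800×219.51 + 0.0800×190.48 + 0.2000×63.64 + 0.0600×42.11 = 174.9516 per 100,000.
Difference = 154.2594 − 174.9516 = -20.6922.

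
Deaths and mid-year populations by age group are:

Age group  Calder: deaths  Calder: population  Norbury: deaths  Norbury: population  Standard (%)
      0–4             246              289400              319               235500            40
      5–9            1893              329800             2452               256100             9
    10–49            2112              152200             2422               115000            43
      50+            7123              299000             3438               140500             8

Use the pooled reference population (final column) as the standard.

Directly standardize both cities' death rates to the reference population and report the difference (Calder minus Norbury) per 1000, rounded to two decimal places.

-3.69

Age-specific rates per 1000 for Calder: 0.850, 5.740, 13.876, 23.823.
For Norbury: 1.355, 9.574, 21.061, 24.470.
Standard weights: 0.40, 0.09, 0.43, 0.08.
Calder: 0.4000×0.850 + 0.0900×5.740 + 0.4300×13.876 + 0.0800×23.823 = 8.7293 per 1000.
Norbury: 0.4000×1.355 + 0.0900×9.574 + 0.4300×21.061 + 0.0800×24.470 = 12.4173 per 1000.
Difference = 8.7293 − 12.4173 = -3.6880.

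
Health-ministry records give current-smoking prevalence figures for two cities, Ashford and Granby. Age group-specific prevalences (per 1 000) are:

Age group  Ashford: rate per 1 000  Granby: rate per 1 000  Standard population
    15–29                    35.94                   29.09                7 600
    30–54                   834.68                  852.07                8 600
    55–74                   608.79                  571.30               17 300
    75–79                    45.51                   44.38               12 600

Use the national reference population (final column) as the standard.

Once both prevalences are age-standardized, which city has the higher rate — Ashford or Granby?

Ashford

Standard total = 46 100; weights = 0.1649, 0.1866, 0.3753, 0.2733.
Ashford: 0.1649×35.94 + 0.1866×834.68 + 0.3753×608.79 + 0.2733×45.51 = 402.5355 per 1 000.
Granby: 0.1649×29.09 + 0.1866×852.07 + 0.3753×571.30 + 0.2733×44.38 = 390.2725 per 1 000.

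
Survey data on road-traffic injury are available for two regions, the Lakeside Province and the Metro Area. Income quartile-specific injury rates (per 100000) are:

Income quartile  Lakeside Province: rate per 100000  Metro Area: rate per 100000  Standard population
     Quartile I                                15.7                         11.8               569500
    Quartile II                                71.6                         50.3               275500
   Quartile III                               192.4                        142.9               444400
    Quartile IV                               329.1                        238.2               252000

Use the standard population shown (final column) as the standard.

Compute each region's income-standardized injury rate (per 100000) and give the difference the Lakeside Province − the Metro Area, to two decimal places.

34.38

Standard total = 1541400; weights = 0.3695, 0.1787, 0.2883, 0.1635.
The Lakeside Province: 0.3695×15.7 + 0.1787×71.6 + 0.2883×192.4 + 0.1635×329.1 = 127.8725 per 100000.
The Metro Area: 0.3695×11.8 + 0.1787×50.3 + 0.2883×142.9 + 0.1635×238.2 = 93.4922 per 100000.
Difference = 127.8725 − 93.4922 = 34.3803.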